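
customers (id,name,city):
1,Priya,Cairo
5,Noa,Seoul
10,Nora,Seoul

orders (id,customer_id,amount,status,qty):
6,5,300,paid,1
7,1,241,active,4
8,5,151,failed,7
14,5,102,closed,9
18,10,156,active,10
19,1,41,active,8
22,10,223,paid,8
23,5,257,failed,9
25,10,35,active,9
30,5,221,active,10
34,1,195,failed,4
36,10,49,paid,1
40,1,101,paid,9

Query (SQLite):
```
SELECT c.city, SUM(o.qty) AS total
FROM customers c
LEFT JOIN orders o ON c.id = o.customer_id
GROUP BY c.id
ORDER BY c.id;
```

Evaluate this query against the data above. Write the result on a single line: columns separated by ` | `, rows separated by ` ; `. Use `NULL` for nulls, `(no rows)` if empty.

LEFT JOIN keeps every customers row; unmatched ones get NULL for orders columns.
Group by customers.id and compute SUM(o.qty). SUM over an all-NULL group is NULL.
  1: ids {7, 19, 34, 40} → SUM(o.qty)=25
  5: ids {6, 8, 14, 23, 30} → SUM(o.qty)=36
  10: ids {18, 22, 25, 36} → SUM(o.qty)=28

Cairo | 25 ; Seoul | 36 ; Seoul | 28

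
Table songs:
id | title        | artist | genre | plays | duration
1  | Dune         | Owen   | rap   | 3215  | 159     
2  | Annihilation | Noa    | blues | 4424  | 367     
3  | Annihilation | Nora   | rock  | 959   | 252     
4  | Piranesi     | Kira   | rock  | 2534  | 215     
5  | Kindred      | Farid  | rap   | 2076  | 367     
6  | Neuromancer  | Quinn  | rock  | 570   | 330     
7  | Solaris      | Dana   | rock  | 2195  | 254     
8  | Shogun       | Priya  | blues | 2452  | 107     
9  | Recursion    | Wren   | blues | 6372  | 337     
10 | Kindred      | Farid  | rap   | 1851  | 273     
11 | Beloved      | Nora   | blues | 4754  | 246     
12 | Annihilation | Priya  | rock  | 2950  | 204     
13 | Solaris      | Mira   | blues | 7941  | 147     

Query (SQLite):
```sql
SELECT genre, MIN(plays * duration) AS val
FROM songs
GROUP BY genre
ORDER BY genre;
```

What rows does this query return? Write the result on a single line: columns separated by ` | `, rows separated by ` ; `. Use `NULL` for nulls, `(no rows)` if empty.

For each row compute plays * duration.
Group by genre; take MIN of the expression per group.
  blues: ids {2, 8, 9, 11, 13} → MIN(plays * duration)=262364
  rap: ids {1, 5, 10} → MIN(plays * duration)=505323
  rock: ids {3, 4, 6, 7, 12} → MIN(plays * duration)=188100

blues | 262364 ; rap | 505323 ; rock | 188100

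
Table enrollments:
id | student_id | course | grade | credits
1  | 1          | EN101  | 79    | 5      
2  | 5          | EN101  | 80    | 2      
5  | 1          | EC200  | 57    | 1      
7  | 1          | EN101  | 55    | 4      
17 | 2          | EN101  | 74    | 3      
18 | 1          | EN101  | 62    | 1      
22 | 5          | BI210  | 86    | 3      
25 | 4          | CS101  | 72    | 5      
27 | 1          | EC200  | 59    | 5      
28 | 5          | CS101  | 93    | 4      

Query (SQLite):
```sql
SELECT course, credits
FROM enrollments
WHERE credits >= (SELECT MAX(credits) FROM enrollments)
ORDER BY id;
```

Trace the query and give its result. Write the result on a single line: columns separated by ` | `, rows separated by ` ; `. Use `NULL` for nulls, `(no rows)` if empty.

EN101 | 5 ; CS101 | 5 ; EC200 | 5

Scalar subquery: MAX(credits) over all enrollments rows = 5.
Keep rows where credits >= that value.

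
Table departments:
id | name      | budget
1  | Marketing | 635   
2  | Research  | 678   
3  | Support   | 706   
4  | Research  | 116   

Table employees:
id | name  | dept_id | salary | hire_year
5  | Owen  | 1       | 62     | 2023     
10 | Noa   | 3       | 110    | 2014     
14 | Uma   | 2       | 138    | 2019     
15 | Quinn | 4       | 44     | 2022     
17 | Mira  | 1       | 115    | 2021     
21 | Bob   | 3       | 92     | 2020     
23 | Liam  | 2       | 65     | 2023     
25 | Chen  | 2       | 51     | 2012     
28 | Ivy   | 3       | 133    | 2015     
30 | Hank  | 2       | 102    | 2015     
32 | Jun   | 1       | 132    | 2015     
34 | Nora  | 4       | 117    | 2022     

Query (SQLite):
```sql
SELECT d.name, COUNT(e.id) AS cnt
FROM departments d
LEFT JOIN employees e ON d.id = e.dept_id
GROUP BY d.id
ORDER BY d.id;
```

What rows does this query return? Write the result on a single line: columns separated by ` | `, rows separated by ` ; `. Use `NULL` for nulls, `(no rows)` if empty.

LEFT JOIN keeps every departments row; unmatched ones get NULL for employees columns.
Group by departments.id and compute COUNT(e.id). COUNT(col) of an all-NULL group is 0.
  1: ids {5, 17, 32} → COUNT(e.id)=3
  2: ids {14, 23, 25, 30} → COUNT(e.id)=4
  3: ids {10, 21, 28} → COUNT(e.id)=3
  4: ids {15, 34} → COUNT(e.id)=2

Marketing | 3 ; Research | 4 ; Support | 3 ; Research | 2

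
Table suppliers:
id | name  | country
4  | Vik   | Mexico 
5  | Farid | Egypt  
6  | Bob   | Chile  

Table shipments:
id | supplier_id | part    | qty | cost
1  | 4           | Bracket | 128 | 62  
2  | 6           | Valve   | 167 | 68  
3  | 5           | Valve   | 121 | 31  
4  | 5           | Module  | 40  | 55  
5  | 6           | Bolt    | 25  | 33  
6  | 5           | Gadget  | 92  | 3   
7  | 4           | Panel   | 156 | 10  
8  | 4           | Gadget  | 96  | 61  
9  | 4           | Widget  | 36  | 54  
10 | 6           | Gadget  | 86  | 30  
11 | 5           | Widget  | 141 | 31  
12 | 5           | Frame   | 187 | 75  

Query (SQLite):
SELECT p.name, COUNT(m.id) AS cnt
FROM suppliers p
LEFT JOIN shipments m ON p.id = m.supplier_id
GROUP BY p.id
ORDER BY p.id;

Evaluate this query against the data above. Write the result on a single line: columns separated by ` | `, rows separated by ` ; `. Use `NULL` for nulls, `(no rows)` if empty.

LEFT JOIN keeps every suppliers row; unmatched ones get NULL for shipments columns.
Group by suppliers.id and compute COUNT(m.id). COUNT(col) of an all-NULL group is 0.
  4: ids {1, 7, 8, 9} → COUNT(m.id)=4
  5: ids {3, 4, 6, 11, 12} → COUNT(m.id)=5
  6: ids {2, 5, 10} → COUNT(m.id)=3

Vik | 4 ; Farid | 5 ; Bob | 3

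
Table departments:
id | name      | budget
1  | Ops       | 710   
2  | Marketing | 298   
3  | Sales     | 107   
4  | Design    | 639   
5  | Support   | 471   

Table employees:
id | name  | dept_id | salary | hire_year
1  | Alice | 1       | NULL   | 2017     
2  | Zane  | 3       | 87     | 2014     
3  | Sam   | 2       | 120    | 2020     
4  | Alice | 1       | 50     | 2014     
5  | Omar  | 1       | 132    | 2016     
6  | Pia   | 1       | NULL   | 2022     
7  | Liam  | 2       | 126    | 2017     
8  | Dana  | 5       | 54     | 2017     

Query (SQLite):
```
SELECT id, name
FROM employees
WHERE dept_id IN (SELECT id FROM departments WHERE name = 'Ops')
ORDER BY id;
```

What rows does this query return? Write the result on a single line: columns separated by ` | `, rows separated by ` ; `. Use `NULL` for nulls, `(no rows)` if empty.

1 | Alice ; 4 | Alice ; 5 | Omar ; 6 | Pia

Inner query: departments.id where name = 'Ops'.
Outer: keep employees rows whose dept_id is in that set.
Inner query → {1}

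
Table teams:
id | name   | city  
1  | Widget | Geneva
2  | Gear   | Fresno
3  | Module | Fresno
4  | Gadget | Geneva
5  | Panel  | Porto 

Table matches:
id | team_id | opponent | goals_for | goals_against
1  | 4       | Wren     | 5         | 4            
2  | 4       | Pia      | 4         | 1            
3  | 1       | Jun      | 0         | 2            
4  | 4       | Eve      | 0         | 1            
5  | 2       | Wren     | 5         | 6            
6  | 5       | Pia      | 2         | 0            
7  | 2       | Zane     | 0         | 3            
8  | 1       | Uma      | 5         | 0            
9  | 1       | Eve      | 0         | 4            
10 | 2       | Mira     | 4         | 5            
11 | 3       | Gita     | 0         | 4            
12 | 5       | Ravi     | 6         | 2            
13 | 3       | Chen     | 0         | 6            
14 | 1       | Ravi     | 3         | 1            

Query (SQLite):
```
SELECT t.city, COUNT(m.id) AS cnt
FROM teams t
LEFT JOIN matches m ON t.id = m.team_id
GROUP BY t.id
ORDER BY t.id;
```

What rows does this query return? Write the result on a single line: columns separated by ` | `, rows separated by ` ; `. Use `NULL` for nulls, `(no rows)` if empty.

Geneva | 4 ; Fresno | 3 ; Fresno | 2 ; Geneva | 3 ; Porto | 2

LEFT JOIN keeps every teams row; unmatched ones get NULL for matches columns.
Group by teams.id and compute COUNT(m.id). COUNT(col) of an all-NULL group is 0.
  1: ids {3, 8, 9, 14} → COUNT(m.id)=4
  2: ids {5, 7, 10} → COUNT(m.id)=3
  3: ids {11, 13} → COUNT(m.id)=2
  4: ids {1, 2, 4} → COUNT(m.id)=3
  5: ids {6, 12} → COUNT(m.id)=2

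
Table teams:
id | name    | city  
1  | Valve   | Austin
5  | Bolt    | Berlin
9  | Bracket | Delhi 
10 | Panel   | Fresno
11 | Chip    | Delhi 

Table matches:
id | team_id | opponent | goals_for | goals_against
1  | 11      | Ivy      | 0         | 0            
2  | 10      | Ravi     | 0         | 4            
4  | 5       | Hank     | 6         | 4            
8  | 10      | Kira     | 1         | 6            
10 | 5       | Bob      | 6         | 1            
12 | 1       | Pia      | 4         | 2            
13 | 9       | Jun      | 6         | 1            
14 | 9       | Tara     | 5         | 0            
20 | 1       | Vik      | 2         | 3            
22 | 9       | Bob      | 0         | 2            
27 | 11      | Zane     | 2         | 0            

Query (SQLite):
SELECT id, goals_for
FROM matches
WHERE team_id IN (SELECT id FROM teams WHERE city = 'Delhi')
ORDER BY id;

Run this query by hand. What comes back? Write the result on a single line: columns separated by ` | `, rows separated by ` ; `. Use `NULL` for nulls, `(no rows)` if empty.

1 | 0 ; 13 | 6 ; 14 | 5 ; 22 | 0 ; 27 | 2

Inner query: teams.id where city = 'Delhi'.
Outer: keep matches rows whose team_id is in that set.
Inner query → {9, 11}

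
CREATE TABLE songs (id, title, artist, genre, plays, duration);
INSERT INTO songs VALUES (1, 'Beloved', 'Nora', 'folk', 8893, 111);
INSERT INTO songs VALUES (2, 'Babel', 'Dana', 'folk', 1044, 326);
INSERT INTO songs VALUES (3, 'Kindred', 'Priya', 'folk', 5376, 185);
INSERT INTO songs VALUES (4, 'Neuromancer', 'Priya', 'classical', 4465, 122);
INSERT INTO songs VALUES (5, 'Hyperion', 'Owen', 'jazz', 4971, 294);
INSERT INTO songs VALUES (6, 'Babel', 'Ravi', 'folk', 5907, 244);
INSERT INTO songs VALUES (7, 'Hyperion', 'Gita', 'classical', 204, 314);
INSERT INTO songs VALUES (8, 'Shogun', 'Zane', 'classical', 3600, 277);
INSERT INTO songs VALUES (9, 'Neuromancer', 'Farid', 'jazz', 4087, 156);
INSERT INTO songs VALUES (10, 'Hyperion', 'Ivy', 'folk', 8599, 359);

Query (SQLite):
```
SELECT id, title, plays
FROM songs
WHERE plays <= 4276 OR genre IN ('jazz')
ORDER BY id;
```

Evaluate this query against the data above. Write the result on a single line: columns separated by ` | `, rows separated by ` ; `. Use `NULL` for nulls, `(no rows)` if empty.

2 | Babel | 1044 ; 5 | Hyperion | 4971 ; 7 | Hyperion | 204 ; 8 | Shogun | 3600 ; 9 | Neuromancer | 4087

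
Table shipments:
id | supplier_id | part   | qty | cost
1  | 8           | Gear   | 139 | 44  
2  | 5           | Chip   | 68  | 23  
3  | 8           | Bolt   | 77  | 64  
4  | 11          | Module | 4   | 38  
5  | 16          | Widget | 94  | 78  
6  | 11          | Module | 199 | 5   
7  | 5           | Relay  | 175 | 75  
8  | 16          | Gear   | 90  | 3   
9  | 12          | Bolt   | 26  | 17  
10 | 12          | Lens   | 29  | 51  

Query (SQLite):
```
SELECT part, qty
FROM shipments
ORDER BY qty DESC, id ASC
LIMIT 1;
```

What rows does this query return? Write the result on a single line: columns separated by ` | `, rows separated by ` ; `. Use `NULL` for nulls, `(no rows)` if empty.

Sort by qty desc, tiebreak id asc: (199, id=6), (175, id=7), (139, id=1), (94, id=5) …. Take first 1.

Module | 199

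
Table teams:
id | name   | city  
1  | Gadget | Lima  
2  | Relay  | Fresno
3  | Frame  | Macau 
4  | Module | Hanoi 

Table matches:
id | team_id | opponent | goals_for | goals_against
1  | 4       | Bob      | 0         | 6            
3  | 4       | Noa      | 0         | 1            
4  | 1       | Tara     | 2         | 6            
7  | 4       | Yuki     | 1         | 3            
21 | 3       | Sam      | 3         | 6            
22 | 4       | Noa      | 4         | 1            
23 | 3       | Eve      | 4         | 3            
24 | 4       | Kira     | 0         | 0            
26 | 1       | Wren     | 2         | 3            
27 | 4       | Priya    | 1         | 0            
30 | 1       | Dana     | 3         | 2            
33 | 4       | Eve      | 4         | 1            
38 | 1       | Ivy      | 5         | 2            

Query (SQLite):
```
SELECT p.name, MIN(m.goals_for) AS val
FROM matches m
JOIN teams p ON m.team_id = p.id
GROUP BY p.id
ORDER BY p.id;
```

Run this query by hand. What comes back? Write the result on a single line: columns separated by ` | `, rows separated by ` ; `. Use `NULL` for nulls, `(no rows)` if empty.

Gadget | 2 ; Frame | 3 ; Module | 0

Join each matches row to its teams via team_id.
Group joined rows by teams.id; compute MIN(m.goals_for) per group.
  1: ids {4, 26, 30, 38} → MIN(m.goals_for)=2
  3: ids {21, 23} → MIN(m.goals_for)=3
  4: ids {1, 3, 7, 22, 24, 27, 33} → MIN(m.goals_for)=0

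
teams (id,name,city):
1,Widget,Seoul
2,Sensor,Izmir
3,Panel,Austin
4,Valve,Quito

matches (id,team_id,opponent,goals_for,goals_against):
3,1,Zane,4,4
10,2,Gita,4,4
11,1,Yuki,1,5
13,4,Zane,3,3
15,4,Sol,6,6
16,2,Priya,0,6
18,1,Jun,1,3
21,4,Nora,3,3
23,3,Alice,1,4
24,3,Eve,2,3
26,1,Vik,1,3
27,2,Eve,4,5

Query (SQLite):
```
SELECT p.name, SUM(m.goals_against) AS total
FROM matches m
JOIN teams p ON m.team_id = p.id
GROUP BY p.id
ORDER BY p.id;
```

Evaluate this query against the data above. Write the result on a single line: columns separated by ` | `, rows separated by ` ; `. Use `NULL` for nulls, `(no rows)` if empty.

Join each matches row to its teams via team_id.
Group joined rows by teams.id; compute SUM(m.goals_against) per group.
  1: ids {3, 11, 18, 26} → SUM(m.goals_against)=15
  2: ids {10, 16, 27} → SUM(m.goals_against)=15
  3: ids {23, 24} → SUM(m.goals_against)=7
  4: ids {13, 15, 21} → SUM(m.goals_against)=12

Widget | 15 ; Sensor | 15 ; Panel | 7 ; Valve | 12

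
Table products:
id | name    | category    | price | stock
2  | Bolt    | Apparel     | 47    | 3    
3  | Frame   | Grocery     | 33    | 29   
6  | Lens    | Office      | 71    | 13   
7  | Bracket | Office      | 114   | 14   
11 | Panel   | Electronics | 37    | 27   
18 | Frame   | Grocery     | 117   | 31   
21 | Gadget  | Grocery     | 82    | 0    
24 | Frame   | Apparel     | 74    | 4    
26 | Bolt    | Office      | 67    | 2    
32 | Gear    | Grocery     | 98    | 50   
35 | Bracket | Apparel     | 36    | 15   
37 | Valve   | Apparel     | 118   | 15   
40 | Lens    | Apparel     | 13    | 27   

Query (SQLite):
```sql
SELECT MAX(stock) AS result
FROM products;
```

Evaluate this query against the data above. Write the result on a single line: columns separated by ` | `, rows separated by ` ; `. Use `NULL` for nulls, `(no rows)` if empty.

All stock values: [3, 29, 13, 14, 27, 31, 0, 4, 2, 50, 15, 15, 27].
MAX of non-NULL values = 50.

50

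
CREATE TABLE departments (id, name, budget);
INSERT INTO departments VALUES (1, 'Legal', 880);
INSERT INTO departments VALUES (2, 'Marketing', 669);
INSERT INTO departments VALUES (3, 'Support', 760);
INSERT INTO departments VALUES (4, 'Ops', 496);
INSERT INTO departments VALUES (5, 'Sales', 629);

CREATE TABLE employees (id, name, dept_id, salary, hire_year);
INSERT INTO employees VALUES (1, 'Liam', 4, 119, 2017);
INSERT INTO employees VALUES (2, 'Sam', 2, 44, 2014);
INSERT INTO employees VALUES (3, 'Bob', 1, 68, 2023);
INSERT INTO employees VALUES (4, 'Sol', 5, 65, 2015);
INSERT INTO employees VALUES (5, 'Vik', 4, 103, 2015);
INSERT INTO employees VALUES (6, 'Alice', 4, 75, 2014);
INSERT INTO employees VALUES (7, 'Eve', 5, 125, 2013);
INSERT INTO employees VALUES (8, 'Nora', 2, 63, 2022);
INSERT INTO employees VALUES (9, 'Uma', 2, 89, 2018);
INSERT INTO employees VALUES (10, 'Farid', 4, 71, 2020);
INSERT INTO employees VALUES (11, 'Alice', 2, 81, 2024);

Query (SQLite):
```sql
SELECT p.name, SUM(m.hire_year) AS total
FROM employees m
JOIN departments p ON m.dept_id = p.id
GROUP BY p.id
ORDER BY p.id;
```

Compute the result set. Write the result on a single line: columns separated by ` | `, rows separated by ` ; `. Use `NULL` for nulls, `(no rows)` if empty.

Legal | 2023 ; Marketing | 8078 ; Ops | 8066 ; Sales | 4028

Join each employees row to its departments via dept_id.
Group joined rows by departments.id; compute SUM(m.hire_year) per group.
  1: ids {3} → SUM(m.hire_year)=2023
  2: ids {2, 8, 9, 11} → SUM(m.hire_year)=8078
  4: ids {1, 5, 6, 10} → SUM(m.hire_year)=8066
  5: ids {4, 7} → SUM(m.hire_year)=4028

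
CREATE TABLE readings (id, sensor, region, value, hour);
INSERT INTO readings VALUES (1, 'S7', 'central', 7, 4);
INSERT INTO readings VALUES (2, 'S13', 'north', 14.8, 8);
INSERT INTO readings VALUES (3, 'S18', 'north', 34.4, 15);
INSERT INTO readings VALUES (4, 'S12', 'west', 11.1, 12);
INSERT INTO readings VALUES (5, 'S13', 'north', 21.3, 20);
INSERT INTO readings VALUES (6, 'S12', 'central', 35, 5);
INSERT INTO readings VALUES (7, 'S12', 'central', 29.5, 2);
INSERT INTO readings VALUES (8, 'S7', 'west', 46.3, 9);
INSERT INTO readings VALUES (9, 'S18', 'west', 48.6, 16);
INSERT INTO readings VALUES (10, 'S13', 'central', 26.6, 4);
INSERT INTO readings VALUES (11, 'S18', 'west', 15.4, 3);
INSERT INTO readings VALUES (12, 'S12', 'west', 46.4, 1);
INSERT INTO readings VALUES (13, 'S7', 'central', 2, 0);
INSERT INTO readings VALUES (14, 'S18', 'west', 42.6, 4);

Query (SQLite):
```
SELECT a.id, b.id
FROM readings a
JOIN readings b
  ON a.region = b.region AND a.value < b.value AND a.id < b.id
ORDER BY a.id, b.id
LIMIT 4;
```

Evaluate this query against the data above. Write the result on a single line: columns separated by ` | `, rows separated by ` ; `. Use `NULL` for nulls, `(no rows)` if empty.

1 | 6 ; 1 | 7 ; 1 | 10 ; 2 | 3

Pairs (a,b) with same region, a.value < b.value, a.id < b.id.
region groups: central:{1,6,7,10,13} north:{2,3,5} west:{4,8,9,11,12,14}
Ordered by (a.id, b.id); first 4.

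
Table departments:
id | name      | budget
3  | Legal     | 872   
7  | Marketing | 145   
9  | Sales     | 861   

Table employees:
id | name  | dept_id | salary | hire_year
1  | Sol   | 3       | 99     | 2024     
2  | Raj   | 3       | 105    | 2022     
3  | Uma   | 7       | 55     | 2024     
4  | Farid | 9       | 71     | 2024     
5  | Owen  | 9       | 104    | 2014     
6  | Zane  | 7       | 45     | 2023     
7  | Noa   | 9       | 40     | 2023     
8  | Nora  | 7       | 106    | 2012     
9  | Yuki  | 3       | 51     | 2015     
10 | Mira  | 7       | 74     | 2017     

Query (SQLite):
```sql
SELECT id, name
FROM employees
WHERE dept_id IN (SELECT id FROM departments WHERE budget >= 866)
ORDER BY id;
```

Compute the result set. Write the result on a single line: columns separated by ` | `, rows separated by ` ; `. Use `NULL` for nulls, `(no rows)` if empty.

Inner query: departments.id where budget >= 866.
Outer: keep employees rows whose dept_id is in that set.
Inner query → {3}

1 | Sol ; 2 | Raj ; 9 | Yuki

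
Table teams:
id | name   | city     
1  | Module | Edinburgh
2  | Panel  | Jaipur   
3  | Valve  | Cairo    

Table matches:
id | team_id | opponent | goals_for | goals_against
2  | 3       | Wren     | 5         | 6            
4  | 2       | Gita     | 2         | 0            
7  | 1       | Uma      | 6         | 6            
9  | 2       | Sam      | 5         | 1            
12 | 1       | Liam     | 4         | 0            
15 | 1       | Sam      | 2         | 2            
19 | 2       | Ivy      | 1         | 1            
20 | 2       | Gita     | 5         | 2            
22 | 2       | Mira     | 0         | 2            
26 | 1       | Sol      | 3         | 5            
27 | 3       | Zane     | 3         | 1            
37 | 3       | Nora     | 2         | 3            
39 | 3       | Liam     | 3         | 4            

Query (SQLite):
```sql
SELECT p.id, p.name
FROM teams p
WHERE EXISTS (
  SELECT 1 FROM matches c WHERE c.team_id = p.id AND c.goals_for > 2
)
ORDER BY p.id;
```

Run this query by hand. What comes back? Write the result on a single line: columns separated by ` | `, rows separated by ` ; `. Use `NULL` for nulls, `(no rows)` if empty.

1 | Module ; 2 | Panel ; 3 | Valve

For each teams row, check whether any matches with matching team_id has goals_for > 2.
Keep rows where that is true.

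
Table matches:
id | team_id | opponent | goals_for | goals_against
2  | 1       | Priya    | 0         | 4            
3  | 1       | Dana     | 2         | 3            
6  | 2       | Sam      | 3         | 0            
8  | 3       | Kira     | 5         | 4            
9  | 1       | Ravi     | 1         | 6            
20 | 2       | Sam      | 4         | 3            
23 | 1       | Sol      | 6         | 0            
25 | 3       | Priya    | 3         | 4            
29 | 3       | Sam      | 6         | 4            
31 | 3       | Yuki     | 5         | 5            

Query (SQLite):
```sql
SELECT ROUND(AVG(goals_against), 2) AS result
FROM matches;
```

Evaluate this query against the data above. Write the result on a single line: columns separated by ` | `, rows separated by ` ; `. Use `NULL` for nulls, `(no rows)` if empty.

All goals_against values: [4, 3, 0, 4, 6, 3, 0, 4, 4, 5].
AVG = 33 / 10 (rounded to 2 dp).

3.3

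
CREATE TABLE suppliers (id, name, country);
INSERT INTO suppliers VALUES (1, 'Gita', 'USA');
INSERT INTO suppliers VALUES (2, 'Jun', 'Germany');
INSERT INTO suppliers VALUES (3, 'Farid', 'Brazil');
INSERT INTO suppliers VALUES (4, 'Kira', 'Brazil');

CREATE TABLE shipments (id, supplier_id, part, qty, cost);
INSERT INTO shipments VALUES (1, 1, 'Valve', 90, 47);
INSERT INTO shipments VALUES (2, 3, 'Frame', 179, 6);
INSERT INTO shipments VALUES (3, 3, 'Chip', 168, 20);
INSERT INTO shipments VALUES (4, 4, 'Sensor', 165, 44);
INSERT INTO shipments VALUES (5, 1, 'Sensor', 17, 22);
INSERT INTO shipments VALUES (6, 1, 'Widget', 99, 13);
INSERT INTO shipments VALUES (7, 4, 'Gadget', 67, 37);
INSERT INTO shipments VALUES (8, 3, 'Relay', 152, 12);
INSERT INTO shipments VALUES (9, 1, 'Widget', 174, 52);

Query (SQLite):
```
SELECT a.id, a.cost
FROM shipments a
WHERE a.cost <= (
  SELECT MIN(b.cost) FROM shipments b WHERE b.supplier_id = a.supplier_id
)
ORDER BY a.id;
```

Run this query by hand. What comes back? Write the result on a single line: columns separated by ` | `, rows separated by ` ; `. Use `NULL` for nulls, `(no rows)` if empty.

2 | 6 ; 6 | 13 ; 7 | 37

For each shipments row a, compute MIN(cost) over rows sharing a.supplier_id.
Keep row a if a.cost <= that per-group MIN.
  supplier_id=1: MIN(cost) = 13
  supplier_id=3: MIN(cost) = 6
  supplier_id=4: MIN(cost) = 37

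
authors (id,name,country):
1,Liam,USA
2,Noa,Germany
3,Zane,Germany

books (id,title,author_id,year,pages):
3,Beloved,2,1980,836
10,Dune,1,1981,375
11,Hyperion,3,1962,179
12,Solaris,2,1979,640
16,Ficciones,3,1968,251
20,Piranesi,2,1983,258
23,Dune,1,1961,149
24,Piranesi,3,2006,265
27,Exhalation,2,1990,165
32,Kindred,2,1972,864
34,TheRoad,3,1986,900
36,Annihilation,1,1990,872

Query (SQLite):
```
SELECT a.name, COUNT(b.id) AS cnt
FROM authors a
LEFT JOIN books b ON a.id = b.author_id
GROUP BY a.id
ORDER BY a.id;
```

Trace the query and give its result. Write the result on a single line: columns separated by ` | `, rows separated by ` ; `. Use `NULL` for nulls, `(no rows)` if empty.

Liam | 3 ; Noa | 5 ; Zane | 4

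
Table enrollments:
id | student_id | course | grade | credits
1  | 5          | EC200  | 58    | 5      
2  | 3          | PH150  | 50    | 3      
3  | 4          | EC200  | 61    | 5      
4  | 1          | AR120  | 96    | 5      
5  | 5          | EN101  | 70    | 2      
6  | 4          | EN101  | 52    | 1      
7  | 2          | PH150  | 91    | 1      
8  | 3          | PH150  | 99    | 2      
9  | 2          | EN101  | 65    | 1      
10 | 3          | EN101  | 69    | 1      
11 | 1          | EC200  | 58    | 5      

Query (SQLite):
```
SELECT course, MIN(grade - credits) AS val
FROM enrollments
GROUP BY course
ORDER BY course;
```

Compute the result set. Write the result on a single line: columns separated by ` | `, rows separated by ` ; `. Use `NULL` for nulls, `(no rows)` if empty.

For each row compute grade - credits.
Group by course; take MIN of the expression per group.
  AR120: ids {4} → MIN(grade - credits)=91
  EC200: ids {1, 3, 11} → MIN(grade - credits)=53
  EN101: ids {5, 6, 9, 10} → MIN(grade - credits)=51
  PH150: ids {2, 7, 8} → MIN(grade - credits)=47

AR120 | 91 ; EC200 | 53 ; EN101 | 51 ; PH150 | 47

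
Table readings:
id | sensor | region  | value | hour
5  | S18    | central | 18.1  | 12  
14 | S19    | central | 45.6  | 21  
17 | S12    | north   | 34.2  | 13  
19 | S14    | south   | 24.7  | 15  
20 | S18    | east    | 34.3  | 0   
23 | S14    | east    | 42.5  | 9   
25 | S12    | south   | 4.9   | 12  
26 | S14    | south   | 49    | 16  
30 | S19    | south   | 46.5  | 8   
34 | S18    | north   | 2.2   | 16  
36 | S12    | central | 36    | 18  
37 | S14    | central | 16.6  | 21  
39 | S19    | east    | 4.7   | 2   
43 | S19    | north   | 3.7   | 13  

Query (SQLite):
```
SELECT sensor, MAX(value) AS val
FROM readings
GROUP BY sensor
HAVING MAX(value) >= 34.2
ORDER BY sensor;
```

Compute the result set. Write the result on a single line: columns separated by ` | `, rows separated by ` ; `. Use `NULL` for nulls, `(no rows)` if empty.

S12 | 36 ; S14 | 49 ; S18 | 34.3 ; S19 | 46.5

Partition readings by sensor; compute MAX(value) within each group.
HAVING: keep groups where MAX(value) >= 34.2.
  S12: ids {17, 25, 36} → MAX(value)=36
  S14: ids {19, 23, 26, 37} → MAX(value)=49
  S18: ids {5, 20, 34} → MAX(value)=34.3
  S19: ids {14, 30, 39, 43} → MAX(value)=46.5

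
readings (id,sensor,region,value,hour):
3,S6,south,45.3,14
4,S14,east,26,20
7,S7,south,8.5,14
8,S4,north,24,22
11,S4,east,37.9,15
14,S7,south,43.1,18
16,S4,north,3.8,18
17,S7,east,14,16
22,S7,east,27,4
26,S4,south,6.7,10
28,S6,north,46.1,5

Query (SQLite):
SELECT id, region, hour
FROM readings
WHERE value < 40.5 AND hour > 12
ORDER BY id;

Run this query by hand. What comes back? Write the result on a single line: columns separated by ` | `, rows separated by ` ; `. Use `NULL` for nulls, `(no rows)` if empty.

4 | east | 20 ; 7 | south | 14 ; 8 | north | 22 ; 11 | east | 15 ; 16 | north | 18 ; 17 | east | 16

value < 40.5: ids {4, 7, 8, 11, 16, 17, 22, 26}
hour > 12: ids {3, 4, 7, 8, 11, 14, 16, 17}
Combine with AND.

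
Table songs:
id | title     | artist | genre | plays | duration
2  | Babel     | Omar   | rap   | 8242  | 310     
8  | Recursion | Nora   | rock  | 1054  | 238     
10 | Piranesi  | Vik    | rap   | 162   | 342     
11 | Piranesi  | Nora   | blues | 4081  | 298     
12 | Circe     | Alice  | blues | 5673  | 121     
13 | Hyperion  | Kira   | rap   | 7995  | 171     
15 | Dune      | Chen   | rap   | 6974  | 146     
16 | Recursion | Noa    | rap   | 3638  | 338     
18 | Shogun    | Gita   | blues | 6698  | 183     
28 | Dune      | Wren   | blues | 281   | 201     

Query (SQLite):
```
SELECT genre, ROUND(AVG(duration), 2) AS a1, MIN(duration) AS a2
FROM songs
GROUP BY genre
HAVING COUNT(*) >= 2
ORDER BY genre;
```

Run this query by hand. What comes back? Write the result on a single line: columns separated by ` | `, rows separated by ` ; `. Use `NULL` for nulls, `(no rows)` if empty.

blues | 200.75 | 121 ; rap | 261.4 | 146

Group songs by genre.
Per group compute: ROUND(AVG(duration), 2), MIN(duration).
HAVING: drop groups with fewer than 2 rows.
  blues: ids {11, 12, 18, 28} → ROUND(AVG(duration), 2)=200.75, MIN(duration)=121
  rap: ids {2, 10, 13, 15, 16} → ROUND(AVG(duration), 2)=261.4, MIN(duration)=146
  rock: ids {8} → ROUND(AVG(duration), 2)=238, MIN(duration)=238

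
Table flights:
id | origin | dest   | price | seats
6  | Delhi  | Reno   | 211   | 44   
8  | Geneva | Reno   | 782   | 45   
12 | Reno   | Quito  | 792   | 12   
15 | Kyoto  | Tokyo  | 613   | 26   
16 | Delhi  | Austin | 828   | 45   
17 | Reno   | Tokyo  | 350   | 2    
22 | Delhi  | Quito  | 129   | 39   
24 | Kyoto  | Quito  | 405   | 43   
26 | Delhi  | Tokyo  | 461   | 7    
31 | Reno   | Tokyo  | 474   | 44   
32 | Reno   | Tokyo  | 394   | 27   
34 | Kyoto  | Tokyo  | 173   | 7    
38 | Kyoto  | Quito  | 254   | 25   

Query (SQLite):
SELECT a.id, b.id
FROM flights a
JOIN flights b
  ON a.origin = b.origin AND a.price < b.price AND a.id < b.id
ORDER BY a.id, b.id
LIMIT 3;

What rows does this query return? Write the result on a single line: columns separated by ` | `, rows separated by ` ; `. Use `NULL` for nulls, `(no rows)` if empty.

6 | 16 ; 6 | 26 ; 17 | 31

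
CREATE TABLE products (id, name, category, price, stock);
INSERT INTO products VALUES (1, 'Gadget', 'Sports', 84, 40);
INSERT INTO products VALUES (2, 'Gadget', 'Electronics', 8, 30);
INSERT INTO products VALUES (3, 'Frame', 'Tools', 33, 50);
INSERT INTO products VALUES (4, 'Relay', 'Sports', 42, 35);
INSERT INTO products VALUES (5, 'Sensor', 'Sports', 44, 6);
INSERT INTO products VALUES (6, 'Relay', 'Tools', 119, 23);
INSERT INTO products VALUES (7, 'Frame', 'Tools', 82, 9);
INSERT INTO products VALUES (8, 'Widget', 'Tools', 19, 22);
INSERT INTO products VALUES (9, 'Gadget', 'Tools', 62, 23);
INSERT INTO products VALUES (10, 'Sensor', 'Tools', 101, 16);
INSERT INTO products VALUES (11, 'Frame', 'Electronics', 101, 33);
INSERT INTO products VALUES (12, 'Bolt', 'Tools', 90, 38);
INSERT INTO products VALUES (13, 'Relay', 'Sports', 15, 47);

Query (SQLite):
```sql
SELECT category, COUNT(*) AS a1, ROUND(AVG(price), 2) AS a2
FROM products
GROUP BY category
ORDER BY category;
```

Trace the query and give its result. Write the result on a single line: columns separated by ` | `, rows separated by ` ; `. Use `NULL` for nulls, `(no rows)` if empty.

Electronics | 2 | 54.5 ; Sports | 4 | 46.25 ; Tools | 7 | 72.29

Group products by category.
Per group compute: COUNT(*), ROUND(AVG(price), 2).
  Electronics: ids {2, 11} → COUNT(*)=2, ROUND(AVG(price), 2)=54.5
  Sports: ids {1, 4, 5, 13} → COUNT(*)=4, ROUND(AVG(price), 2)=46.25
  Tools: ids {3, 6, 7, 8, 9, 10, 12} → COUNT(*)=7, ROUND(AVG(price), 2)=72.29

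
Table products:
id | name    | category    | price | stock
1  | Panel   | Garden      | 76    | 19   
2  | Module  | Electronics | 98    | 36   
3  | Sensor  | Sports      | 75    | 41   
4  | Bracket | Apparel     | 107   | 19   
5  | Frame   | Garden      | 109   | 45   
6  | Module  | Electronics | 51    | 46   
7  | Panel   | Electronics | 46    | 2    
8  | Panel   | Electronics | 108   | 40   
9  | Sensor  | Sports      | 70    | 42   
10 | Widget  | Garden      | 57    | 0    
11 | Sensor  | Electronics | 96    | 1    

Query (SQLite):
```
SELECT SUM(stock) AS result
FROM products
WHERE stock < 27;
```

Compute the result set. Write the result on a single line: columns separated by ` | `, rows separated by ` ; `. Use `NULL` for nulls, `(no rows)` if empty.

Rows where stock < 27 → stock values: [19, 19, 2, 0, 1].
SUM of non-NULL values = 41.

41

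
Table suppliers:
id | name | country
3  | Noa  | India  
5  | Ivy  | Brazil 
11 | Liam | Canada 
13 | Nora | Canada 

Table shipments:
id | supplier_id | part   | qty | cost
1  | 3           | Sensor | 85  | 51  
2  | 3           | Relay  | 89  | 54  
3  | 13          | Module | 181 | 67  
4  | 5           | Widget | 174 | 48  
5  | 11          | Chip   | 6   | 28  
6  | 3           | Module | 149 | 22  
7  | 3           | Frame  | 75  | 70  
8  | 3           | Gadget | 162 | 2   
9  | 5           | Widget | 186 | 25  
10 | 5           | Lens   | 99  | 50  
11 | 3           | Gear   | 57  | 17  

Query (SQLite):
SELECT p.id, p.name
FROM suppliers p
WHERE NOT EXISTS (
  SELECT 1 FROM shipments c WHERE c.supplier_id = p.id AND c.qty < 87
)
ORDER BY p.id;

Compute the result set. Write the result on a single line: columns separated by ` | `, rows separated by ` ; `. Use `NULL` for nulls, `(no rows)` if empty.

5 | Ivy ; 13 | Nora

For each suppliers row, check whether any shipments with matching supplier_id has qty < 87.
Keep rows where that is false.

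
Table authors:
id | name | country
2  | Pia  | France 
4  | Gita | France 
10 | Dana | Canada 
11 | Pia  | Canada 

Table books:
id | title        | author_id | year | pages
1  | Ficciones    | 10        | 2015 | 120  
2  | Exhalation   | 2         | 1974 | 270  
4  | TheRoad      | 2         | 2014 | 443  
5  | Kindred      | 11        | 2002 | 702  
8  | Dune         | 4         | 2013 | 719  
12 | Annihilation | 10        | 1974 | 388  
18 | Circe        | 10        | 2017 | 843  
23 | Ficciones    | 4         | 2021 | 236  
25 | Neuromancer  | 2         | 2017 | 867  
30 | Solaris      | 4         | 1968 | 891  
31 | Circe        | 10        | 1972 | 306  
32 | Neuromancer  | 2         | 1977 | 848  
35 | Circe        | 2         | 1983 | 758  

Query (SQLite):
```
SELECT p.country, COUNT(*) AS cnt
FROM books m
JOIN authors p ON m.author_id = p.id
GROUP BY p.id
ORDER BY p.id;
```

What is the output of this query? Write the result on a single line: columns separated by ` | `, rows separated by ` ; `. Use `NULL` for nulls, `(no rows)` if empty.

France | 5 ; France | 3 ; Canada | 4 ; Canada | 1

Join each books row to its authors via author_id.
Group joined rows by authors.id; compute COUNT(*) per group.
  2: ids {2, 4, 25, 32, 35} → COUNT(*)=5
  4: ids {8, 23, 30} → COUNT(*)=3
  10: ids {1, 12, 18, 31} → COUNT(*)=4
  11: ids {5} → COUNT(*)=1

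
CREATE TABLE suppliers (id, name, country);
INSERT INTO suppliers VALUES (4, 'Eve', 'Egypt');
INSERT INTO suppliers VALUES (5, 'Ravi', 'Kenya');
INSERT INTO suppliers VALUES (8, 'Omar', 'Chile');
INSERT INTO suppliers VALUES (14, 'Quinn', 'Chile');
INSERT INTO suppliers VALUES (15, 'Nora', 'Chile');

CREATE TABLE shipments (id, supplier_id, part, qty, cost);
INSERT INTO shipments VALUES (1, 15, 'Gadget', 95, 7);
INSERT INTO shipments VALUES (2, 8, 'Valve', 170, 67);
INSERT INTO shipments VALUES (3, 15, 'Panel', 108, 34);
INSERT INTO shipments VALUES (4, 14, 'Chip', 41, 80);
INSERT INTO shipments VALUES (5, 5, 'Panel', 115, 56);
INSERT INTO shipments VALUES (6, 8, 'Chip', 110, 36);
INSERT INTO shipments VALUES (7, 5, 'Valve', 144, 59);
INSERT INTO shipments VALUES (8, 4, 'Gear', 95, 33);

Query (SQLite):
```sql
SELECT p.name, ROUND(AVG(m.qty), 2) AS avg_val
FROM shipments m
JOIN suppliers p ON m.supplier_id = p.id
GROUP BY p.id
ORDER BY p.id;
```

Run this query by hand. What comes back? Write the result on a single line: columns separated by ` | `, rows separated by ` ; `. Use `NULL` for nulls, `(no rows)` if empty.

Eve | 95 ; Ravi | 129.5 ; Omar | 140 ; Quinn | 41 ; Nora | 101.5

Join each shipments row to its suppliers via supplier_id.
Group joined rows by suppliers.id; compute ROUND(AVG(m.qty), 2) per group.
  4: ids {8} → ROUND(AVG(m.qty), 2)=95
  5: ids {5, 7} → ROUND(AVG(m.qty), 2)=129.5
  8: ids {2, 6} → ROUND(AVG(m.qty), 2)=140
  14: ids {4} → ROUND(AVG(m.qty), 2)=41
  15: ids {1, 3} → ROUND(AVG(m.qty), 2)=101.5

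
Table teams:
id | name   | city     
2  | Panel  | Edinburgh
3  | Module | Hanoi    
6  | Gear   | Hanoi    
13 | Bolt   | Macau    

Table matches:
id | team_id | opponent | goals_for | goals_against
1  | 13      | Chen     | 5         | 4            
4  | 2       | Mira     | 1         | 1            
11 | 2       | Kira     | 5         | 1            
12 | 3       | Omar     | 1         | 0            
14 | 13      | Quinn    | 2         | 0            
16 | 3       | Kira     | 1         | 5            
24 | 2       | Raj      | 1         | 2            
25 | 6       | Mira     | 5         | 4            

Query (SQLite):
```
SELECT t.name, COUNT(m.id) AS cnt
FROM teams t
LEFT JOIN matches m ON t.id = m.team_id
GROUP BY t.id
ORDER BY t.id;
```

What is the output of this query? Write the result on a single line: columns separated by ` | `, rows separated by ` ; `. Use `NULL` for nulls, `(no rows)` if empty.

Panel | 3 ; Module | 2 ; Gear | 1 ; Bolt | 2

LEFT JOIN keeps every teams row; unmatched ones get NULL for matches columns.
Group by teams.id and compute COUNT(m.id). COUNT(col) of an all-NULL group is 0.
  2: ids {4, 11, 24} → COUNT(m.id)=3
  3: ids {12, 16} → COUNT(m.id)=2
  6: ids {25} → COUNT(m.id)=1
  13: ids {1, 14} → COUNT(m.id)=2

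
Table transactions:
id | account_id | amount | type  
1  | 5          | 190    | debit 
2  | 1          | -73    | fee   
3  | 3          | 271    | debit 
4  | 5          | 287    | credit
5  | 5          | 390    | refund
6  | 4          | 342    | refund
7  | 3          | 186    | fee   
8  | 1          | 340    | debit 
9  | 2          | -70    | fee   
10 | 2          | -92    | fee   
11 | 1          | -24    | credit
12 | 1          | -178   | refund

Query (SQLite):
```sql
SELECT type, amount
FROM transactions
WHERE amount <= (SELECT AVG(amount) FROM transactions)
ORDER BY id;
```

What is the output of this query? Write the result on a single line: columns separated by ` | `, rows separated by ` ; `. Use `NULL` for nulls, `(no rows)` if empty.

Scalar subquery: AVG(amount) over all transactions rows = 130.75.
Keep rows where amount <= that value.

fee | -73 ; fee | -70 ; fee | -92 ; credit | -24 ; refund | -178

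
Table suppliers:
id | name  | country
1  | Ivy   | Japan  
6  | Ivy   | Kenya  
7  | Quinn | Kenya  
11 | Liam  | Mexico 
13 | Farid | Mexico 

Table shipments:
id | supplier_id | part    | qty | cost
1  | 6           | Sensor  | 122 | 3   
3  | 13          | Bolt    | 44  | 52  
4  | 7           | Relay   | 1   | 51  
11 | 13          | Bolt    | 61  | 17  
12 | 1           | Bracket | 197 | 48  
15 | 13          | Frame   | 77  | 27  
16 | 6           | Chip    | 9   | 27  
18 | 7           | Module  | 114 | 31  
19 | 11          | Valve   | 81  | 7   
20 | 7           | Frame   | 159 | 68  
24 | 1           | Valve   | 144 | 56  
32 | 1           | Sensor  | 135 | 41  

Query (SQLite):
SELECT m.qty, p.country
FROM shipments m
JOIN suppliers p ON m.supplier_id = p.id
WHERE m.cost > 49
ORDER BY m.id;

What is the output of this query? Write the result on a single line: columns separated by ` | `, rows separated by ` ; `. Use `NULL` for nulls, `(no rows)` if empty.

Each shipments row matches the suppliers row where supplier_id = suppliers.id.
Then keep rows with m.cost > 49.

44 | Mexico ; 1 | Kenya ; 159 | Kenya ; 144 | Japan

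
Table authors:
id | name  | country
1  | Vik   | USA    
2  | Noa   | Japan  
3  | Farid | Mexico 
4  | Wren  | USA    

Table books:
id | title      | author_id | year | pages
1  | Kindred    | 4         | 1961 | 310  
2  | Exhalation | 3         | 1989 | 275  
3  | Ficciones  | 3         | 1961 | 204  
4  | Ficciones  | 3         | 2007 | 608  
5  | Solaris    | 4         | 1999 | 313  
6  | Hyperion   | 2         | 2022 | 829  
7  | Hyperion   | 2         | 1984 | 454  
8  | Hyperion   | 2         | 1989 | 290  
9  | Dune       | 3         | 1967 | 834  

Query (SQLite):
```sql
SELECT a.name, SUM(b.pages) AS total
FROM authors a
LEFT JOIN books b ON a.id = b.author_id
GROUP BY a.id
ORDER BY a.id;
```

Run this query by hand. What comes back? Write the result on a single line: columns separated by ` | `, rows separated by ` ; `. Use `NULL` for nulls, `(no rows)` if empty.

LEFT JOIN keeps every authors row; unmatched ones get NULL for books columns.
Group by authors.id and compute SUM(b.pages). SUM over an all-NULL group is NULL.
  1: ids {—} → SUM(b.pages)=NULL
  2: ids {6, 7, 8} → SUM(b.pages)=1573
  3: ids {2, 3, 4, 9} → SUM(b.pages)=1921
  4: ids {1, 5} → SUM(b.pages)=623

Vik | NULL ; Noa | 1573 ; Farid | 1921 ; Wren | 623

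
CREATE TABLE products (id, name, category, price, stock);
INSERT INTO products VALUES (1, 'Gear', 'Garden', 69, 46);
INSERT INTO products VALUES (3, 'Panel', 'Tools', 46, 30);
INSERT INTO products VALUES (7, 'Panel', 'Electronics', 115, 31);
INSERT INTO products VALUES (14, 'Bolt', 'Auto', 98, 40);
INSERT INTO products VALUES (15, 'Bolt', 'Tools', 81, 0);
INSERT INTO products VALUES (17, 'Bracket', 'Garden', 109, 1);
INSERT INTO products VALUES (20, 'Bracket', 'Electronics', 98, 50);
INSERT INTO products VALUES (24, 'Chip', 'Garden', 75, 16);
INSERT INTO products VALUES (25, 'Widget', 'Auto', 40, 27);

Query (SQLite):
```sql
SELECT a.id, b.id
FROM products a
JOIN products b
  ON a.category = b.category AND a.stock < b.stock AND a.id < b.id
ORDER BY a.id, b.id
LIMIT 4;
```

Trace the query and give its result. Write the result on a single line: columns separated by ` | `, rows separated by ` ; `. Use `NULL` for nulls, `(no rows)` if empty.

Pairs (a,b) with same category, a.stock < b.stock, a.id < b.id.
category groups: Auto:{14,25} Electronics:{7,20} Garden:{1,17,24} Tools:{3,15}
Ordered by (a.id, b.id); first 4.

7 | 20 ; 17 | 24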